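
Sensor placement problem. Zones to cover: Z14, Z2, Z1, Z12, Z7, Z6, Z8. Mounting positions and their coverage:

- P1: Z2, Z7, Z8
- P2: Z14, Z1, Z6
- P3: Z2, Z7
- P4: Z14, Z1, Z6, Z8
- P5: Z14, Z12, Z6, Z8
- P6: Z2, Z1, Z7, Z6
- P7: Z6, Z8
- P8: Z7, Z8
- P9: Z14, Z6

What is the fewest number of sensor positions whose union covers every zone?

2

P5, P6 together cover {Z14, Z2, Z1, Z12, Z7, Z6, Z8} — every zone.
No single sensor position contains all 7 zones, so 2 is optimal.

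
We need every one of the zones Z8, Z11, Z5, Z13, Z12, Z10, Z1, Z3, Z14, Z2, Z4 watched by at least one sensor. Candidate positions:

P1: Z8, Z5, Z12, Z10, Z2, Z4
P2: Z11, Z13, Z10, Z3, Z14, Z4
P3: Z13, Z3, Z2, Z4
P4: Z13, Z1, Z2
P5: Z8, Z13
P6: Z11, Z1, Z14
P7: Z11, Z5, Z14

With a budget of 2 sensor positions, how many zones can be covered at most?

Choosing P1, P2 covers {Z8, Z11, Z5, Z13, Z12, Z10, Z3, Z14, Z2, Z4} — 10 zones.
No choice of 2 sensor positions does better; here Z1 is left uncovered.

10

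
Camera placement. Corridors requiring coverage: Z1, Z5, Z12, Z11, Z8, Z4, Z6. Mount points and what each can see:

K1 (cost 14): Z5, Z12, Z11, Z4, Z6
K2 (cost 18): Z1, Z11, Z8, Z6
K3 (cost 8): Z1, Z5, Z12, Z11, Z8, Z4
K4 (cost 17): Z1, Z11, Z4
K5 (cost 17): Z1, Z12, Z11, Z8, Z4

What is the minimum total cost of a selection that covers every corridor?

K1, K3 cover every corridor at cost 14 + 8 = 22.
Any cover uses at least 2 camera mounts; among all covering selections none totals below 22.

22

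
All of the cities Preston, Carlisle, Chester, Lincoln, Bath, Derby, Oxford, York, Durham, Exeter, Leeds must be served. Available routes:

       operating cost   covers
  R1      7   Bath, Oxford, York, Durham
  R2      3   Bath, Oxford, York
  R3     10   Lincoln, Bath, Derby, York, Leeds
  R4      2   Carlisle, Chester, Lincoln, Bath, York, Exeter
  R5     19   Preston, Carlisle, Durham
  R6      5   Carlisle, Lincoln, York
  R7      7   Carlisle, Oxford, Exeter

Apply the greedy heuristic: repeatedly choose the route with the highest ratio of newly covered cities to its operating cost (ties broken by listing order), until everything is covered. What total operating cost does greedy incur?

41

Pick 1: R4 adds 6 new (Carlisle, Chester, Lincoln, Bath, York, Exeter) at operating cost 2 (ratio 6/2).
Pick 2: R2 adds 1 new (Oxford) at operating cost 3 (ratio 1/3).
Pick 3: R3 adds 2 new (Derby, Leeds) at operating cost 10 (ratio 2/10).
Pick 4: R1 adds 1 new (Durham) at operating cost 7 (ratio 1/7).
Pick 5: R5 adds 1 new (Preston) at operating cost 19 (ratio 1/19).
Greedy total operating cost: 2 + 3 + 10 + 7 + 19 = 41. (The true optimum is 34, so greedy overshoots here.)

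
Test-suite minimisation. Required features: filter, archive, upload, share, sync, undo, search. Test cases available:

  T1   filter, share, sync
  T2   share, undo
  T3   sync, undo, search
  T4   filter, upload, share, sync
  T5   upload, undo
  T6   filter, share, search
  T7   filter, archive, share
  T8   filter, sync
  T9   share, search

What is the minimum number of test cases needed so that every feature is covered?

T3, T4, T7 together cover {filter, archive, upload, share, sync, undo, search} — every feature.
No 2 of the 9 test cases cover everything (all 36 pairs fall short), so 3 is minimum.

3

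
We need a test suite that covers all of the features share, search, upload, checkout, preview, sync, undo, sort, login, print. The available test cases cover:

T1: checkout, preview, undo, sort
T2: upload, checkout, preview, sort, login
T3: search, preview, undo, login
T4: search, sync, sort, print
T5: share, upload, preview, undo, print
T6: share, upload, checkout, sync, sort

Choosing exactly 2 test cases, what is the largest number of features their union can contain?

Choosing T3, T6 covers {share, search, upload, checkout, preview, sync, undo, sort, login} — 9 features.
No choice of 2 test cases does better; here print is left uncovered.

9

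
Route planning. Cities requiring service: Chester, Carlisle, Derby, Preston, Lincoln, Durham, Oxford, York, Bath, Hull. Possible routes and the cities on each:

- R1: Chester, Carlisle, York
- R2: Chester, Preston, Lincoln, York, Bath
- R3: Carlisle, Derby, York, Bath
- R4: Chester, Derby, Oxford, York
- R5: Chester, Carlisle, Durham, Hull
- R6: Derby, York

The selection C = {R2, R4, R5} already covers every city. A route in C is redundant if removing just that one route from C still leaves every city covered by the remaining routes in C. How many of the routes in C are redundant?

0

Drop R2: Preston, Lincoln, Bath uncovered — not redundant.
Drop R4: Derby, Oxford uncovered — not redundant.
Drop R5: Carlisle, Durham, Hull uncovered — not redundant.
None of the routes in C is redundant.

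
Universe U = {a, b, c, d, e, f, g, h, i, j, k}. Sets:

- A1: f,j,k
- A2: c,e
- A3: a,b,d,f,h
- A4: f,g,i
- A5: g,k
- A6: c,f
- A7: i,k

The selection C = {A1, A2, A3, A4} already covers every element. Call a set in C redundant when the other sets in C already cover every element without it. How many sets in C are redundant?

0

Drop A1: j, k uncovered — not redundant.
Drop A2: c, e uncovered — not redundant.
Drop A3: a, b, d, h uncovered — not redundant.
Drop A4: g, i uncovered — not redundant.
None of the sets in C is redundant.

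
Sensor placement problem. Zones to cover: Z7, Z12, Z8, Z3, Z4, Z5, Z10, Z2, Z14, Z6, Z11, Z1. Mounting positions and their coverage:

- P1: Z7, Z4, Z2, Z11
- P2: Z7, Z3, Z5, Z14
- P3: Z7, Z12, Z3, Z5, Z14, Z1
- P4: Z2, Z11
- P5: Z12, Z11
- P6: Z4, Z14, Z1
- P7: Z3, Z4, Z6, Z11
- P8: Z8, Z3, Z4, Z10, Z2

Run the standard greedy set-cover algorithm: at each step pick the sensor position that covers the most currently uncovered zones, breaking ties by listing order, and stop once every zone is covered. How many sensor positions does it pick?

3

Pick 1: P3 covers 6 new zones (Z7, Z12, Z3, Z5, Z14, Z1).
Pick 2: P8 covers 4 new zones (Z8, Z4, Z10, Z2).
Pick 3: P7 covers 2 new zones (Z6, Z11).
Greedy uses 3 sensor positions.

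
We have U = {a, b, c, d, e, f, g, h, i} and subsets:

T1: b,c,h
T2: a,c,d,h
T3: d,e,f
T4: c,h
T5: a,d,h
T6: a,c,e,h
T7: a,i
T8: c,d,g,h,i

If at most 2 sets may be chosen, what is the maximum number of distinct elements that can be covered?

7

Choosing T3, T8 covers {c, d, e, f, g, h, i} — 7 elements.
No choice of 2 sets does better; here a, b are left uncovered.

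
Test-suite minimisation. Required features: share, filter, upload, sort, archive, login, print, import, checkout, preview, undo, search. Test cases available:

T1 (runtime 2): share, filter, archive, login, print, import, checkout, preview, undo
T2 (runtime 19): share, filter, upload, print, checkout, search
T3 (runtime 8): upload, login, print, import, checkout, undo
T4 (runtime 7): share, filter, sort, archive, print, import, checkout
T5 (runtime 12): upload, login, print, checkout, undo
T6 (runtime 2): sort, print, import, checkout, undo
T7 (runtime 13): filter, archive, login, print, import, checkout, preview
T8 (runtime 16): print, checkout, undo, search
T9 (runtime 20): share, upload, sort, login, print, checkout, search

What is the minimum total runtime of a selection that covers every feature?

22

T1, T9 cover every feature at runtime 2 + 20 = 22.
Any cover uses at least 2 test cases; among all covering selections none totals below 22.
Greedy by coverage-per-runtime would pick T1, T6, T3, T8 for 28 — worse than the optimum 22.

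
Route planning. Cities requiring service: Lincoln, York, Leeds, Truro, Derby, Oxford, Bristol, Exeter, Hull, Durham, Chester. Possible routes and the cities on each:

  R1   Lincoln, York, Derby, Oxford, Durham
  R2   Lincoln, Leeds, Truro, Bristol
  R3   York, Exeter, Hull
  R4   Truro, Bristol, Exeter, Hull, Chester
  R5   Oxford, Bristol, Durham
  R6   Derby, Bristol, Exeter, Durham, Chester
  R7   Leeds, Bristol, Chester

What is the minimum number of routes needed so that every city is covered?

3

R1, R2, R4 together cover {Lincoln, York, Leeds, Truro, Derby, Oxford, Bristol, Exeter, Hull, Durham, Chester} — every city.
No 2 of the 7 routes cover everything (all 21 pairs fall short), so 3 is minimum.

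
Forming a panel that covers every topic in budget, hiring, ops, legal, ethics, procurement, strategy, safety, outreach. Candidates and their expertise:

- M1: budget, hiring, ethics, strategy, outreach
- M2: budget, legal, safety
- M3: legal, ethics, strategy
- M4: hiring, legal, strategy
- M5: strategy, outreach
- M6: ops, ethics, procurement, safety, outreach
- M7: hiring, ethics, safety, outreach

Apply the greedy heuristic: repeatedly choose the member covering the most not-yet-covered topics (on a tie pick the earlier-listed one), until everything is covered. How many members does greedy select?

3

Pick 1: M1 covers 5 new topics (budget, hiring, ethics, strategy, outreach).
Pick 2: M6 covers 3 new topics (ops, procurement, safety).
Pick 3: M2 covers 1 new topics (legal).
Greedy uses 3 members.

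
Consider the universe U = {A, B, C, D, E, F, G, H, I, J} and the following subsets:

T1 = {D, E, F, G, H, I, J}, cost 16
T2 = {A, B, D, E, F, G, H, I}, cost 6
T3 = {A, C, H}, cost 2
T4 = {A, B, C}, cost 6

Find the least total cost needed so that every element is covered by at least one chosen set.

22

T1, T4 cover every element at cost 16 + 6 = 22.
Any cover uses at least 2 sets; among all covering selections none totals below 22.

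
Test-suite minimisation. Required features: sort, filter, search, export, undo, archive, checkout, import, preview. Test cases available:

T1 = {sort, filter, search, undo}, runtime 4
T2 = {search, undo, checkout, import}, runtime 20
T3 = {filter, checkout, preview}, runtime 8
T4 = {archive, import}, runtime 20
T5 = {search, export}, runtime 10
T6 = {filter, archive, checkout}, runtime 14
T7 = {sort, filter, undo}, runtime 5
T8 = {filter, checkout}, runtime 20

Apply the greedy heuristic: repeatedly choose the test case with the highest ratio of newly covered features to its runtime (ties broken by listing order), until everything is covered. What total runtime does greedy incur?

Pick 1: T1 adds 4 new (sort, filter, search, undo) at runtime 4 (ratio 4/4).
Pick 2: T3 adds 2 new (checkout, preview) at runtime 8 (ratio 2/8).
Pick 3: T4 adds 2 new (archive, import) at runtime 20 (ratio 2/20).
Pick 4: T5 adds 1 new (export) at runtime 10 (ratio 1/10).
Greedy total runtime: 4 + 8 + 20 + 10 = 42.

42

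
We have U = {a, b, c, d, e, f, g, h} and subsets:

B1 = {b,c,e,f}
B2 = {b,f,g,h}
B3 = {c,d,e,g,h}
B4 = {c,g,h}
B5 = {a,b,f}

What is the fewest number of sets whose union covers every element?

2

B3, B5 together cover {a, b, c, d, e, f, g, h} — every element.
No single set contains all 8 elements, so 2 is optimal.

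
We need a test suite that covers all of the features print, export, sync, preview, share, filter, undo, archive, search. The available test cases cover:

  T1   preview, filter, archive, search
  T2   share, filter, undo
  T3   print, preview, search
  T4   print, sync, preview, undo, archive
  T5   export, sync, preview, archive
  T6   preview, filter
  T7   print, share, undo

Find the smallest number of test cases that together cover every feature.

3

T1, T5, T7 together cover {print, export, sync, preview, share, filter, undo, archive, search} — every feature.
No 2 of the 7 test cases cover everything (all 21 pairs fall short), so 3 is minimum.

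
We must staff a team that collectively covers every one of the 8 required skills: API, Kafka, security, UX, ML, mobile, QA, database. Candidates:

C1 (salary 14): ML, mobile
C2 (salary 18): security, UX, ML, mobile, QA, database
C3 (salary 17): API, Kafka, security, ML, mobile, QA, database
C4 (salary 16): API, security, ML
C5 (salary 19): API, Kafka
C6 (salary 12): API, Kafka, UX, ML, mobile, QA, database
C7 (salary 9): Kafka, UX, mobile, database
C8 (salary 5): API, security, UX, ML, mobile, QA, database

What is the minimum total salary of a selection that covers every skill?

C7, C8 cover every skill at salary 9 + 5 = 14.
Any cover uses at least 2 candidates; among all covering selections none totals below 14.

14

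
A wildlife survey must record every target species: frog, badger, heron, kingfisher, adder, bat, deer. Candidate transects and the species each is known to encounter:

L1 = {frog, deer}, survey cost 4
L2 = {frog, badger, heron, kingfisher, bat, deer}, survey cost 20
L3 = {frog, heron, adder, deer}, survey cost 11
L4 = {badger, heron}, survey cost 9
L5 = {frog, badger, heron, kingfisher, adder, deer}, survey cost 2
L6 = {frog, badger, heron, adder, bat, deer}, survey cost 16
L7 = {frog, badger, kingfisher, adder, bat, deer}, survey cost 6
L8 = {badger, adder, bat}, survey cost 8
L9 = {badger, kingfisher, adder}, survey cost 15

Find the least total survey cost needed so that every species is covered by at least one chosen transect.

L5, L7 cover every species at survey cost 2 + 6 = 8.
Any cover uses at least 2 transects; among all covering selections none totals below 8.

8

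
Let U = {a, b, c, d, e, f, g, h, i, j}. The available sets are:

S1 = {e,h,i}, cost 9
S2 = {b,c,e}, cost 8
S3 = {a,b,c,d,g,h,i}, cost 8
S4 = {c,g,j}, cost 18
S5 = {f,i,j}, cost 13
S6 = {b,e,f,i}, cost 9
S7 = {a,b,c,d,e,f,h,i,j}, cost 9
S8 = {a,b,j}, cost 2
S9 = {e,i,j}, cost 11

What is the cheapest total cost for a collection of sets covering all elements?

S3, S7 cover every element at cost 8 + 9 = 17.
Any cover uses at least 2 sets; among all covering selections none totals below 17.
Greedy by coverage-per-cost would pick S8, S7, S3 for 19 — worse than the optimum 17.

17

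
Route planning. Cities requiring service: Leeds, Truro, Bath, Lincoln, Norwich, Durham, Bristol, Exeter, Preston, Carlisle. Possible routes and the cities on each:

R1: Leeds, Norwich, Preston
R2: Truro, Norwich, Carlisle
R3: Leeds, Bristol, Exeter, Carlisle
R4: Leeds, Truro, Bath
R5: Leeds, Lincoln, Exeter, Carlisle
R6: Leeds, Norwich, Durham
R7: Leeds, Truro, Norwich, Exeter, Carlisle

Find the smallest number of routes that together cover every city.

5

R1, R3, R4, R5, R6 together cover {Leeds, Truro, Bath, Lincoln, Norwich, Durham, Bristol, Exeter, Preston, Carlisle} — every city.
No 4 of the 7 routes cover everything (all 35 size-4 selections fall short), so 5 is minimum.
Greedy (largest uncovered first) would take R7, R1, R3, R4, R5, R6 — 6 routes — but 5 suffice.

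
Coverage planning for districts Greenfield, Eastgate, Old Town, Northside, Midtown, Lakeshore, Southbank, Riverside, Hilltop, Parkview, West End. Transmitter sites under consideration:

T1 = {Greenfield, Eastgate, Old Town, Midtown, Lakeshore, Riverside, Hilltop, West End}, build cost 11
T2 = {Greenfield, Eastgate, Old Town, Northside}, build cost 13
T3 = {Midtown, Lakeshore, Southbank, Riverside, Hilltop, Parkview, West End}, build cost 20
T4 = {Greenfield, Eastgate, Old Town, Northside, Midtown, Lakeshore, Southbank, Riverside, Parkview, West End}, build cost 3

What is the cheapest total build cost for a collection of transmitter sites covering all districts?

14

T1, T4 cover every district at build cost 11 + 3 = 14.
Any cover uses at least 2 transmitter sites; among all covering selections none totals below 14.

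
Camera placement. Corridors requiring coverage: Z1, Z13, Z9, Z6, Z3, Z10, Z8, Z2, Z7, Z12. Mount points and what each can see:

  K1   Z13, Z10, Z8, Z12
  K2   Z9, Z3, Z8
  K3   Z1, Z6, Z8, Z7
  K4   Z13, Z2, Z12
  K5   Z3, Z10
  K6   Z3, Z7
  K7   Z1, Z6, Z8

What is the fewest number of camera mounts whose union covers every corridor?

K1, K2, K3, K4 together cover {Z1, Z13, Z9, Z6, Z3, Z10, Z8, Z2, Z7, Z12} — every corridor.
No 3 of the 7 camera mounts cover everything (all 35 triples fall short), so 4 is minimum.

4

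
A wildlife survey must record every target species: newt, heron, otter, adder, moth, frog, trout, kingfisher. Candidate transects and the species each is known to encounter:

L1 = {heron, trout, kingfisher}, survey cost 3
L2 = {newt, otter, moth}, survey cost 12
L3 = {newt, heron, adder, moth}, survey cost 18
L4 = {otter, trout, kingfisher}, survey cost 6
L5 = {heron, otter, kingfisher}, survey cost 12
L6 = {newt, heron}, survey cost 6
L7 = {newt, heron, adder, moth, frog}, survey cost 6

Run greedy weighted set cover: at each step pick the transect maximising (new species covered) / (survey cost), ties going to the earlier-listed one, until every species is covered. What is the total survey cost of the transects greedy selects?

Pick 1: L1 adds 3 new (heron, trout, kingfisher) at survey cost 3 (ratio 3/3).
Pick 2: L7 adds 4 new (newt, adder, moth, frog) at survey cost 6 (ratio 4/6).
Pick 3: L4 adds 1 new (otter) at survey cost 6 (ratio 1/6).
Greedy total survey cost: 3 + 6 + 6 = 15. (The true optimum is 12, so greedy overshoots here.)

15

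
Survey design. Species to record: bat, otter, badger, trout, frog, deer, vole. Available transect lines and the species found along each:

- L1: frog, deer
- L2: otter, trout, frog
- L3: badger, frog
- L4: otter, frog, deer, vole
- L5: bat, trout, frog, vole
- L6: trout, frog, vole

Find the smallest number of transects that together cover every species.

3

L3, L4, L5 together cover {bat, otter, badger, trout, frog, deer, vole} — every species.
No 2 of the 6 transects cover everything (all 15 pairs fall short), so 3 is minimum.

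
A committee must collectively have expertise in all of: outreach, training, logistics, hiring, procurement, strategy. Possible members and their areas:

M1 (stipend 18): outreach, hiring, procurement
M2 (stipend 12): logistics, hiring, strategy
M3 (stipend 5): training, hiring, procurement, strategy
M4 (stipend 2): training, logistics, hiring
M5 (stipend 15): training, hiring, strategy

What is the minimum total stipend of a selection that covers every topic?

M1, M3, M4 cover every topic at stipend 18 + 5 + 2 = 25.
Any cover uses at least 3 members; among all covering selections none totals below 25.

25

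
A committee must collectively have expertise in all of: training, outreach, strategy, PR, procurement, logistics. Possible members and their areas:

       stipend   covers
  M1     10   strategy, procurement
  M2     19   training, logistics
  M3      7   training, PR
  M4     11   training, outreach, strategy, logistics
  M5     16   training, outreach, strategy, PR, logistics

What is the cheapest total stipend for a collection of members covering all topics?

26

M1, M5 cover every topic at stipend 10 + 16 = 26.
Any cover uses at least 2 members; among all covering selections none totals below 26.
Greedy by coverage-per-stipend would pick M4, M3, M1 for 28 — worse than the optimum 26.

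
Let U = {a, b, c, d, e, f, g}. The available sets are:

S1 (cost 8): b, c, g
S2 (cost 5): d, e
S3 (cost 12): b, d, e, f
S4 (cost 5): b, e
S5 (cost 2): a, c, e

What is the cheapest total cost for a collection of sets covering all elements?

22

S1, S3, S5 cover every element at cost 8 + 12 + 2 = 22.
Any cover uses at least 3 sets; among all covering selections none totals below 22.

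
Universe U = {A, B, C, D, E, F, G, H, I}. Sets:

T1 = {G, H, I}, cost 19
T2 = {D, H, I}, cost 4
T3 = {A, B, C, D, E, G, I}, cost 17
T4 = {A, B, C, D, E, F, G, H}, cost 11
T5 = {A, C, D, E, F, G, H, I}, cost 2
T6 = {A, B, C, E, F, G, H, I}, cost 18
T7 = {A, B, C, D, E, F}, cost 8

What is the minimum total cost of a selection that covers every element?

10

T5, T7 cover every element at cost 2 + 8 = 10.
Any cover uses at least 2 sets; among all covering selections none totals below 10.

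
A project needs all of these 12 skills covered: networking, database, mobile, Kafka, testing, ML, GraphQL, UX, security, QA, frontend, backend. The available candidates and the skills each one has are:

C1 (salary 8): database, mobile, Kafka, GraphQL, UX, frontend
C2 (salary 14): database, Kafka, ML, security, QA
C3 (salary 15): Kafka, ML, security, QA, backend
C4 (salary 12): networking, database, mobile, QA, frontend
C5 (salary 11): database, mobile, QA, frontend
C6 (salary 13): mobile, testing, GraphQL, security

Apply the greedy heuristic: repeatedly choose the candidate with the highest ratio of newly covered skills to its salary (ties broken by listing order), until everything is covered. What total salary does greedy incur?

48

Pick 1: C1 adds 6 new (database, mobile, Kafka, GraphQL, UX, frontend) at salary 8 (ratio 6/8).
Pick 2: C3 adds 4 new (ML, security, QA, backend) at salary 15 (ratio 4/15).
Pick 3: C4 adds 1 new (networking) at salary 12 (ratio 1/12).
Pick 4: C6 adds 1 new (testing) at salary 13 (ratio 1/13).
Greedy total salary: 8 + 15 + 12 + 13 = 48.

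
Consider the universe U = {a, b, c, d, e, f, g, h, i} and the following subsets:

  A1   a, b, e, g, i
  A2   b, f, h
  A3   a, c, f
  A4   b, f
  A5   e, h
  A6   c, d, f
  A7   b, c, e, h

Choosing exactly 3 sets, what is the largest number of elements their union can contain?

9

Choosing A1, A2, A6 covers {a, b, c, d, e, f, g, h, i} — 9 elements.
That is all 9 elements.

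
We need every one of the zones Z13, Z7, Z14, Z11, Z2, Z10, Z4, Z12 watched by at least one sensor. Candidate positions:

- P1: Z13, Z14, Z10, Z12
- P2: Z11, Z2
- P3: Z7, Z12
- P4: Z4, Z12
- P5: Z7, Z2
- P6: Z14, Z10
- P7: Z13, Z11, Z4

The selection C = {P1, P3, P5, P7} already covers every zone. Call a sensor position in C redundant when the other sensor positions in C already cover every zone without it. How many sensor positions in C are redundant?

Drop P1: Z14, Z10 uncovered — not redundant.
Drop P3: the rest still cover every zone — redundant.
Drop P5: Z2 uncovered — not redundant.
Drop P7: Z11, Z4 uncovered — not redundant.
1 redundant: P3.

1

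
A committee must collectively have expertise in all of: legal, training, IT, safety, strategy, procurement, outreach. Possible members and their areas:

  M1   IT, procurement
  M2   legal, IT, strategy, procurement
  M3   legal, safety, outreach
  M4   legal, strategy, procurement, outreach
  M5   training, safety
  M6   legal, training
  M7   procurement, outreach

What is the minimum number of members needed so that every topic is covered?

3

M1, M4, M5 together cover {legal, training, IT, safety, strategy, procurement, outreach} — every topic.
No 2 of the 7 members cover everything (all 21 pairs fall short), so 3 is minimum.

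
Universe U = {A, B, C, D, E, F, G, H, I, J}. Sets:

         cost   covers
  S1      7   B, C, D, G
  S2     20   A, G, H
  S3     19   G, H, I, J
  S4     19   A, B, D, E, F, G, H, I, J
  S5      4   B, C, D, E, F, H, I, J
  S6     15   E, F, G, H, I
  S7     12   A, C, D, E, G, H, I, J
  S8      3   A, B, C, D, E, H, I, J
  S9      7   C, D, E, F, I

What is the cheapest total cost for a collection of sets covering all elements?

14

S1, S5, S8 cover every element at cost 7 + 4 + 3 = 14.
Any cover uses at least 2 sets; among all covering selections none totals below 14.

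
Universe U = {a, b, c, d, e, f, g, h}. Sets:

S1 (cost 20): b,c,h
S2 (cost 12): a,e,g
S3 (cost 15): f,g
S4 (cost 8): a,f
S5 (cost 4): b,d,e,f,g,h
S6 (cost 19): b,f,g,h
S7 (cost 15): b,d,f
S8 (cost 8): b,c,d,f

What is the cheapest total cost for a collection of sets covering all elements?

20

S4, S5, S8 cover every element at cost 8 + 4 + 8 = 20.
Any cover uses at least 3 sets; among all covering selections none totals below 20.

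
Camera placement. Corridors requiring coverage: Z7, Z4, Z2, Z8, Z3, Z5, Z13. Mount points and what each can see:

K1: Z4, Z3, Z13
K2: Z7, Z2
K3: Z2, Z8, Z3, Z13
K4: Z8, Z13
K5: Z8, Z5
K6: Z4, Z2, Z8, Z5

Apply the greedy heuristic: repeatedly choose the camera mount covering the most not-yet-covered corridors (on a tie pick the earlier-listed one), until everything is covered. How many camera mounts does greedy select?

3

Pick 1: K3 covers 4 new corridors (Z2, Z8, Z3, Z13).
Pick 2: K6 covers 2 new corridors (Z4, Z5).
Pick 3: K2 covers 1 new corridors (Z7).
Greedy uses 3 camera mounts.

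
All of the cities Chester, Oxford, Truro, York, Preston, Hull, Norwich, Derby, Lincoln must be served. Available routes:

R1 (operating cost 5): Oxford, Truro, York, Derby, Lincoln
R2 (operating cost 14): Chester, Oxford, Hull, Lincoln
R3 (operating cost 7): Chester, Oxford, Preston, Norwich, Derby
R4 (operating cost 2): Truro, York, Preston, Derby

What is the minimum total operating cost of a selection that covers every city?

23

R2, R3, R4 cover every city at operating cost 14 + 7 + 2 = 23.
Any cover uses at least 3 routes; among all covering selections none totals below 23.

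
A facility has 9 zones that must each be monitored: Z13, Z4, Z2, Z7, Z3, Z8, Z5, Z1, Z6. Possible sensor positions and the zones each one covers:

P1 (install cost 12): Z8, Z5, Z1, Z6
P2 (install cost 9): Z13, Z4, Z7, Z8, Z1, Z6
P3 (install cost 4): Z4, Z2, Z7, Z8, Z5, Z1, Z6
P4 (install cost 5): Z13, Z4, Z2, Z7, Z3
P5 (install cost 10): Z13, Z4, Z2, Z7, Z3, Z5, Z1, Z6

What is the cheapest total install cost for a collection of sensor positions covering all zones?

9

P3, P4 cover every zone at install cost 4 + 5 = 9.
Any cover uses at least 2 sensor positions; among all covering selections none totals below 9.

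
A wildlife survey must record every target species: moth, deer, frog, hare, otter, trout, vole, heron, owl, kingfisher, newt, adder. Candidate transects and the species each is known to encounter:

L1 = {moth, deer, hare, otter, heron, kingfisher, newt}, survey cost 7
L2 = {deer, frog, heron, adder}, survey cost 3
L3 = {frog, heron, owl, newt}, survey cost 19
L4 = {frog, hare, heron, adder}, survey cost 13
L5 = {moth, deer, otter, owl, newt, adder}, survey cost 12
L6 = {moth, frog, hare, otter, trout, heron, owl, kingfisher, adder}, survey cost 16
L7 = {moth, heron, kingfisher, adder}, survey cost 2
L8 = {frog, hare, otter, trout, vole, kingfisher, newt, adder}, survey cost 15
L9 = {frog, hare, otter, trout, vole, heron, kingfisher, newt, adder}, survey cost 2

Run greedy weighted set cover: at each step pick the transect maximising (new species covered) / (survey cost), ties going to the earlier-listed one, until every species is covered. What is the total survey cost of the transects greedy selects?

Pick 1: L9 adds 9 new (frog, hare, otter, trout, vole, heron, kingfisher, newt, adder) at survey cost 2 (ratio 9/2).
Pick 2: L7 adds 1 new (moth) at survey cost 2 (ratio 1/2).
Pick 3: L2 adds 1 new (deer) at survey cost 3 (ratio 1/3).
Pick 4: L5 adds 1 new (owl) at survey cost 12 (ratio 1/12).
Greedy total survey cost: 2 + 2 + 3 + 12 = 19. (The true optimum is 14, so greedy overshoots here.)

19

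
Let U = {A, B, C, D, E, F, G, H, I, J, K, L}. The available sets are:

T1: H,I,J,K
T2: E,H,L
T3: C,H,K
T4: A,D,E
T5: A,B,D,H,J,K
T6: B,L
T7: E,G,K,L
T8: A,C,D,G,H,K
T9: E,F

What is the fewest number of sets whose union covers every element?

4

T1, T6, T8, T9 together cover {A, B, C, D, E, F, G, H, I, J, K, L} — every element.
No 3 of the 9 sets cover everything (all 84 triples fall short), so 4 is minimum.
Greedy (largest uncovered first) would take T5, T7, T1, T3, T9 — 5 sets — but 4 suffice.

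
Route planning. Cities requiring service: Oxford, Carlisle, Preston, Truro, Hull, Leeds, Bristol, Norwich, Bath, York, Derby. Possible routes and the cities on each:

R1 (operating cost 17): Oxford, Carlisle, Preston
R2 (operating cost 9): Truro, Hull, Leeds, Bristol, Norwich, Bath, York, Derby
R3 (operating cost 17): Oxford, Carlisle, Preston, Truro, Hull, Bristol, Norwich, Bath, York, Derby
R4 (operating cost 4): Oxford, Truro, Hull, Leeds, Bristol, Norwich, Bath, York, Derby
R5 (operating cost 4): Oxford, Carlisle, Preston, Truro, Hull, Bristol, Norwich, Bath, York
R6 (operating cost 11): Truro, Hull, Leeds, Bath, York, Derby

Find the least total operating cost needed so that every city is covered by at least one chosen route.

R4, R5 cover every city at operating cost 4 + 4 = 8.
Any cover uses at least 2 routes; among all covering selections none totals below 8.

8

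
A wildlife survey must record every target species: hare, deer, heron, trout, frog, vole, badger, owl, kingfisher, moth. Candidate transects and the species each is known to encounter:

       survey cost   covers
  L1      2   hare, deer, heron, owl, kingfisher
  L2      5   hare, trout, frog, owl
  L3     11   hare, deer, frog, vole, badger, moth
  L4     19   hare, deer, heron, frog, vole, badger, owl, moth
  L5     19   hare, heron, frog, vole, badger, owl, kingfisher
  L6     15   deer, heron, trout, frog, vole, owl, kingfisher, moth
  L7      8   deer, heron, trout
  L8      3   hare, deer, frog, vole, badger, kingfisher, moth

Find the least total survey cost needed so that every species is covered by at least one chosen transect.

10

L1, L2, L8 cover every species at survey cost 2 + 5 + 3 = 10.
Any cover uses at least 2 transects; among all covering selections none totals below 10.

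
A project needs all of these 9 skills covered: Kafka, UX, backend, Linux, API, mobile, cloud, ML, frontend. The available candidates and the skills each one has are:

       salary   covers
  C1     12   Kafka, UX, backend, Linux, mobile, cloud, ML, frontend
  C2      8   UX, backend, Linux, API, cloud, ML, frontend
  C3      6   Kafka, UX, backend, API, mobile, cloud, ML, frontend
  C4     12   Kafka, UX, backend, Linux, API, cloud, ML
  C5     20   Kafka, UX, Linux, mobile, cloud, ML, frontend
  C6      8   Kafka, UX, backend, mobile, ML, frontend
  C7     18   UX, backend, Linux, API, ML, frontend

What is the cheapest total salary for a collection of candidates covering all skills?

C2, C3 cover every skill at salary 8 + 6 = 14.
Any cover uses at least 2 candidates; among all covering selections none totals below 14.

14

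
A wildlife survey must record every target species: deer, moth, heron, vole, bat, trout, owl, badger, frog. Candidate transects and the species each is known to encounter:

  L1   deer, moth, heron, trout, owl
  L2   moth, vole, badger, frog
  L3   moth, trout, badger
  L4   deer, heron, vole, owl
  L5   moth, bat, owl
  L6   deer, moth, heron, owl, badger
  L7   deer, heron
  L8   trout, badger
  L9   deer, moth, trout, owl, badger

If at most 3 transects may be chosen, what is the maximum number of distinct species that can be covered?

9

Choosing L1, L2, L5 covers {deer, moth, heron, vole, bat, trout, owl, badger, frog} — 9 species.
That is all 9 species.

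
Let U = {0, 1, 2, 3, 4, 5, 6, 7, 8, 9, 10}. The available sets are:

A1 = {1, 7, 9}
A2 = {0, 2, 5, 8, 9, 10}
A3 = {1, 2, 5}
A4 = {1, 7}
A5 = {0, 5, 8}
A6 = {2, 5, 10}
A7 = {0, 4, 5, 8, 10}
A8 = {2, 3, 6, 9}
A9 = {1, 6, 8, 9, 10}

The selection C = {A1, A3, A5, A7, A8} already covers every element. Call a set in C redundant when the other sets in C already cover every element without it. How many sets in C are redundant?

2

Drop A1: 7 uncovered — not redundant.
Drop A3: the rest still cover every element — redundant.
Drop A5: the rest still cover every element — redundant.
Drop A7: 4, 10 uncovered — not redundant.
Drop A8: 3, 6 uncovered — not redundant.
2 redundant: A3, A5.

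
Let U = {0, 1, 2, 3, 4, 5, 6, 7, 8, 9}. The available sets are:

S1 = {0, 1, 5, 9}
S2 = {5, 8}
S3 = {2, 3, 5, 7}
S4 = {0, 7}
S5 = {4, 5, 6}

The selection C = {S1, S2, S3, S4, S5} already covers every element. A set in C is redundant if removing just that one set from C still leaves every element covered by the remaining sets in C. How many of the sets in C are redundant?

Drop S1: 1, 9 uncovered — not redundant.
Drop S2: 8 uncovered — not redundant.
Drop S3: 2, 3 uncovered — not redundant.
Drop S4: the rest still cover every element — redundant.
Drop S5: 4, 6 uncovered — not redundant.
1 redundant: S4.

1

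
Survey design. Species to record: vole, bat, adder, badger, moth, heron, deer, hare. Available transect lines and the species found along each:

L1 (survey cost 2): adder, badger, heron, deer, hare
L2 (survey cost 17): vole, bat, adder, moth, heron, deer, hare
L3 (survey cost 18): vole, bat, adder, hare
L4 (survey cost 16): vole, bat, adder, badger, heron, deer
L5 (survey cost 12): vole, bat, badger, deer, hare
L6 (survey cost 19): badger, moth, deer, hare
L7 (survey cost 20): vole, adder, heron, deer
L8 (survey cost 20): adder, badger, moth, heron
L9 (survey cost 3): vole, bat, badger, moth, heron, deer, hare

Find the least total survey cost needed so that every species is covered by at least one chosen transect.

5

L1, L9 cover every species at survey cost 2 + 3 = 5.
Any cover uses at least 2 transects; among all covering selections none totals below 5.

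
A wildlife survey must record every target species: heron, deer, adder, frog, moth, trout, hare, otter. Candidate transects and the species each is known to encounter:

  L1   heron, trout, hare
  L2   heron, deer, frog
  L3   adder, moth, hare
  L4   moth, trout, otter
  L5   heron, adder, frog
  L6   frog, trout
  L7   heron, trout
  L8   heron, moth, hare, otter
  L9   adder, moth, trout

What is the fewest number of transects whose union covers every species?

L2, L3, L4 together cover {heron, deer, adder, frog, moth, trout, hare, otter} — every species.
No 2 of the 9 transects cover everything (all 36 pairs fall short), so 3 is minimum.

3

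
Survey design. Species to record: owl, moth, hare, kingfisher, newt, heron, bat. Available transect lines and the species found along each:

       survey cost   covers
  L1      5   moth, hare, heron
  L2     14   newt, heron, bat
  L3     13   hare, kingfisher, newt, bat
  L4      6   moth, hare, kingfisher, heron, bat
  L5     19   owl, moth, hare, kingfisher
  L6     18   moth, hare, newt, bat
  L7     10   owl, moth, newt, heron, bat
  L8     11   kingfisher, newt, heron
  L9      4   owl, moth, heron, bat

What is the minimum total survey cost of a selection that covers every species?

16

L4, L7 cover every species at survey cost 6 + 10 = 16.
Any cover uses at least 2 transects; among all covering selections none totals below 16.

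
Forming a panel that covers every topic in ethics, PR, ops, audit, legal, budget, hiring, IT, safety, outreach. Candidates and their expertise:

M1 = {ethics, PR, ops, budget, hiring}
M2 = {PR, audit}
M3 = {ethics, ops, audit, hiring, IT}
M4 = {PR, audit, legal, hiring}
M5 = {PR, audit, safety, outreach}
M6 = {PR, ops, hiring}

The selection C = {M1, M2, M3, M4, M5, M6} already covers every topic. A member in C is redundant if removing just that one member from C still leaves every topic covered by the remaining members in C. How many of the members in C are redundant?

Drop M1: budget uncovered — not redundant.
Drop M2: the rest still cover every topic — redundant.
Drop M3: IT uncovered — not redundant.
Drop M4: legal uncovered — not redundant.
Drop M5: safety, outreach uncovered — not redundant.
Drop M6: the rest still cover every topic — redundant.
2 redundant: M2, M6.

2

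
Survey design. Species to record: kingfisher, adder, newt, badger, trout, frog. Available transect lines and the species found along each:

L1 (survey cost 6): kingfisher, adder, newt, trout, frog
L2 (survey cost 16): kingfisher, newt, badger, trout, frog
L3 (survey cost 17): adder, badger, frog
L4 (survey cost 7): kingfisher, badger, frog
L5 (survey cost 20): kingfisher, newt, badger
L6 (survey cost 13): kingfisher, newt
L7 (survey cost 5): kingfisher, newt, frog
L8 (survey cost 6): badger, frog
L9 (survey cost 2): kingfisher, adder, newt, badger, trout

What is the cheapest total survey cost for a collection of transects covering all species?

7

L7, L9 cover every species at survey cost 5 + 2 = 7.
Any cover uses at least 2 transects; among all covering selections none totals below 7.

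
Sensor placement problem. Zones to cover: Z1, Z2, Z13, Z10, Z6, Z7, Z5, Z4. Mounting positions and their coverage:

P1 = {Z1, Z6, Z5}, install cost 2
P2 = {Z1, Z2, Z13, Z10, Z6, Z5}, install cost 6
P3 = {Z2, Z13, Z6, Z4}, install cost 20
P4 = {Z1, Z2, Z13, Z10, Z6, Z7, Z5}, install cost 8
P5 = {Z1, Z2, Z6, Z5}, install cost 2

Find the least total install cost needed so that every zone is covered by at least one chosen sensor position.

P3, P4 cover every zone at install cost 20 + 8 = 28.
Any cover uses at least 2 sensor positions; among all covering selections none totals below 28.
Greedy by coverage-per-install cost would pick P5, P4, P3 for 30 — worse than the optimum 28.

28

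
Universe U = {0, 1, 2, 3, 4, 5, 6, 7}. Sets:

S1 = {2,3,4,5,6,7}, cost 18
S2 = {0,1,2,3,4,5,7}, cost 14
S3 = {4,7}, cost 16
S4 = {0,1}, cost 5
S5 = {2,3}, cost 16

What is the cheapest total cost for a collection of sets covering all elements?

23

S1, S4 cover every element at cost 18 + 5 = 23.
Any cover uses at least 2 sets; among all covering selections none totals below 23.
Greedy by coverage-per-cost would pick S2, S1 for 32 — worse than the optimum 23.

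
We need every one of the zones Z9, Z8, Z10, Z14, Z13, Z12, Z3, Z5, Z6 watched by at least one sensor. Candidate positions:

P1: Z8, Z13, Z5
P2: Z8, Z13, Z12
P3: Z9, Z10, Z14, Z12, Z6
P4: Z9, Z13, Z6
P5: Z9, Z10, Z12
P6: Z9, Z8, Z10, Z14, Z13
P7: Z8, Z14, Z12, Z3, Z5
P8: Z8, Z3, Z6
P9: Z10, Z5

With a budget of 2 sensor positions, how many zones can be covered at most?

Choosing P1, P3 covers {Z9, Z8, Z10, Z14, Z13, Z12, Z5, Z6} — 8 zones.
No choice of 2 sensor positions does better; here Z3 is left uncovered.

8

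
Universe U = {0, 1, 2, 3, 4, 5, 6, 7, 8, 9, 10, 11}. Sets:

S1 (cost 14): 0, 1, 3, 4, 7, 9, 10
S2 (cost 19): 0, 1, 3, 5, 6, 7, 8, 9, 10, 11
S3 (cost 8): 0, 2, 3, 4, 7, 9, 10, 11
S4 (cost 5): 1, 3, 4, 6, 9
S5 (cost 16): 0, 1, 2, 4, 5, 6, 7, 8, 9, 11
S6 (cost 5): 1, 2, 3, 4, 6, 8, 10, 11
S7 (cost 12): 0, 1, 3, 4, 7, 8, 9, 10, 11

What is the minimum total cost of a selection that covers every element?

S5, S6 cover every element at cost 16 + 5 = 21.
Any cover uses at least 2 sets; among all covering selections none totals below 21.
Greedy by coverage-per-cost would pick S6, S3, S5 for 29 — worse than the optimum 21.

21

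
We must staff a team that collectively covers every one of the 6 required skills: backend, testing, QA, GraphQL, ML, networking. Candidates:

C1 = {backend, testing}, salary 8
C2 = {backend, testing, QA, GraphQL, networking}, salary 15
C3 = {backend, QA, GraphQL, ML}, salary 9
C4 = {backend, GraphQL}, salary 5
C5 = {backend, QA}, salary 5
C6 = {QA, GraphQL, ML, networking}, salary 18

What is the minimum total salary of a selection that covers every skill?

24

C2, C3 cover every skill at salary 15 + 9 = 24.
Any cover uses at least 2 candidates; among all covering selections none totals below 24.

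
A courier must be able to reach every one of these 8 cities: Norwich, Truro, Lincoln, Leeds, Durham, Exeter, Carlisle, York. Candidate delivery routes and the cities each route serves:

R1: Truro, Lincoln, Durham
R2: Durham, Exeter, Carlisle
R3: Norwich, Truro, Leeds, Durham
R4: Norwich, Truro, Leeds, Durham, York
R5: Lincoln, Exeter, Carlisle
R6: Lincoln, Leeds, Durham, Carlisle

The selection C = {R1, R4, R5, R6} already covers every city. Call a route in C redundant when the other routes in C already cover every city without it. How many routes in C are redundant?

Drop R1: the rest still cover every city — redundant.
Drop R4: Norwich, York uncovered — not redundant.
Drop R5: Exeter uncovered — not redundant.
Drop R6: the rest still cover every city — redundant.
2 redundant: R1, R6.

2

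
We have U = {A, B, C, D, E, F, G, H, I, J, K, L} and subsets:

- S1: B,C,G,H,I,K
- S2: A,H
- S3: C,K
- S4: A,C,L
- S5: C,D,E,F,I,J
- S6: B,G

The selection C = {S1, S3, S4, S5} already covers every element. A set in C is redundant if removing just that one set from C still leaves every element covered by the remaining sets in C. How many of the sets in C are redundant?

Drop S1: B, G, H uncovered — not redundant.
Drop S3: the rest still cover every element — redundant.
Drop S4: A, L uncovered — not redundant.
Drop S5: D, E, F, J uncovered — not redundant.
1 redundant: S3.

1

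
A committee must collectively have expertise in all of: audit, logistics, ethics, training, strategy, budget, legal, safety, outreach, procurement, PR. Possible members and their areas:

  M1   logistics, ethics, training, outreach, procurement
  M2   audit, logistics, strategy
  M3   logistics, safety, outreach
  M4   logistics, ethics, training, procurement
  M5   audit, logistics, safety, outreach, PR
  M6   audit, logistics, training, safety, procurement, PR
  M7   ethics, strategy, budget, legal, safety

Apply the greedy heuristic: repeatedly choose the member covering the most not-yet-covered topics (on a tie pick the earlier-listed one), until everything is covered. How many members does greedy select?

3

Pick 1: M6 covers 6 new topics (audit, logistics, training, safety, procurement, PR).
Pick 2: M7 covers 4 new topics (ethics, strategy, budget, legal).
Pick 3: M1 covers 1 new topics (outreach).
Greedy uses 3 members.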